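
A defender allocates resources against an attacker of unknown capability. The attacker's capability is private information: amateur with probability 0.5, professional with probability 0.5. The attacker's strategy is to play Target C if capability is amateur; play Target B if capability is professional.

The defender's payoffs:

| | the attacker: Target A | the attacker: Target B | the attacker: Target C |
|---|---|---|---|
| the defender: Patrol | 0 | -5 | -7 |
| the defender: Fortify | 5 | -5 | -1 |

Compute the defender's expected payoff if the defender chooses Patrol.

E[Patrol] = 0.5·(-7) + 0.5·(-5) = (-3.5) + (-2.5) = -6

-6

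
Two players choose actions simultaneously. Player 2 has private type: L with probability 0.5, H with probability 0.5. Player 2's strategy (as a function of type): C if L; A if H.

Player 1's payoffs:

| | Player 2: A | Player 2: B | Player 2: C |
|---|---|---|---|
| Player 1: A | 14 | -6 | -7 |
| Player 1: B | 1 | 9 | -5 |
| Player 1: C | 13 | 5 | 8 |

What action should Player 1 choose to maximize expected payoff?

C

E[A] = 0.5·(-7) + 0.5·(14) = 3.5
E[B] = 0.5·(-5) + 0.5·(1) = -2
E[C] = 0.5·(8) + 0.5·(13) = 10.5
Best response: C (10.5 is the largest).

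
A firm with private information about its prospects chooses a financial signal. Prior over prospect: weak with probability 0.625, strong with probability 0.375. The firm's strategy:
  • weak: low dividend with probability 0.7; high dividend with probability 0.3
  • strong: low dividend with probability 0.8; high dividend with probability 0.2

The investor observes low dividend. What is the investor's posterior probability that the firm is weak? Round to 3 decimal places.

P(low dividend) = 0.625·0.7 + 0.375·0.8 = 0.7375
P(weak | low dividend) = (0.625·0.7) / 0.7375 = 0.4375 / 0.7375 = 0.59322

0.593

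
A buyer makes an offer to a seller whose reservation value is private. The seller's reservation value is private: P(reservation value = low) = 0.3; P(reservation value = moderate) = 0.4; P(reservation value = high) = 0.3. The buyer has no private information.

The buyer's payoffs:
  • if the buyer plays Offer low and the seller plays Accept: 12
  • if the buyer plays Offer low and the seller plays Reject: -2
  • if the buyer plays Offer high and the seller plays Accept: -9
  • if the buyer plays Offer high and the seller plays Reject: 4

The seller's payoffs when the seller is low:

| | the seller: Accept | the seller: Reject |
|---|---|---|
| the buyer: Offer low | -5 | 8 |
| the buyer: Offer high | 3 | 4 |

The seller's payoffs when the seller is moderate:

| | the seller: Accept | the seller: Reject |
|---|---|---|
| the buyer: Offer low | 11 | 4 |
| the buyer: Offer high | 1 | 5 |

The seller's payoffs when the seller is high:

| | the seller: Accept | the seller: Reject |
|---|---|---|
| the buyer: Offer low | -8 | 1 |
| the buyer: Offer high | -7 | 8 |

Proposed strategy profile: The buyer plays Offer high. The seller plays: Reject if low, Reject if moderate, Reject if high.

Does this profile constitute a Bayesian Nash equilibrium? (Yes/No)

Yes

The buyer plays Offer high: E[Offer high] = 0.3·(4) + 0.4·(4) + 0.3·(4) = 4; E[Offer low] = -2. Best-responding. ✓
The seller (reservation value low), facing Offer high: Accept gives 3, Reject gives 4. Proposed Reject is best. ✓
The seller (reservation value moderate), facing Offer high: Accept gives 1, Reject gives 5. Proposed Reject is best. ✓
The seller (reservation value high), facing Offer high: Accept gives -7, Reject gives 8. Proposed Reject is best. ✓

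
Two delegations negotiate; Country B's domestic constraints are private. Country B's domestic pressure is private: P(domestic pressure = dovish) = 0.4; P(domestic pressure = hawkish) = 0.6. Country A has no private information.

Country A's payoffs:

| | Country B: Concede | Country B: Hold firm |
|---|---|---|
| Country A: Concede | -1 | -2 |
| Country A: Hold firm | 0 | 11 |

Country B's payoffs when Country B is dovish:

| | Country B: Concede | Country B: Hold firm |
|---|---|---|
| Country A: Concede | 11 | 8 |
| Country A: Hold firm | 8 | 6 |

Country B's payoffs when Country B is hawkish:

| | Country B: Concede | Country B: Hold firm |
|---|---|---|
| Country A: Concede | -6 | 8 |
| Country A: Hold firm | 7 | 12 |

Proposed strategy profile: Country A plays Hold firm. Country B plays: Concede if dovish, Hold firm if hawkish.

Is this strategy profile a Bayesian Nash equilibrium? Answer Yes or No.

A profile is a BNE iff every type of every player is best-responding given beliefs about the other side.
Country A plays Hold firm: E[Hold firm] = 0.4·(0) + 0.6·(11) = 6.6; E[Concede] = -1.6. Best-responding. ✓
Country B (domestic pressure dovish), facing Hold firm: Concede gives 8, Hold firm gives 6. Proposed Concede is best. ✓
Country B (domestic pressure hawkish), facing Hold firm: Concede gives 7, Hold firm gives 12. Proposed Hold firm is best. ✓

Yes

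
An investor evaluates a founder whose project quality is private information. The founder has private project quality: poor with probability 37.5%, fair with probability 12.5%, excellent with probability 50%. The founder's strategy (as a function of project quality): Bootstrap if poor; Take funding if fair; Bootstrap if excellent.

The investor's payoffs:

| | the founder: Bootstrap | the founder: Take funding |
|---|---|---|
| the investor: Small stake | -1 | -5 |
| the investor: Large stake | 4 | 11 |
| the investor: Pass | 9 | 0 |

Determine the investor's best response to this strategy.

Pass

E[Small stake] = 0.375·(-1) + 0.125·(-5) + 0.5·(-1) = -1.5
E[Large stake] = 0.375·(4) + 0.125·(11) + 0.5·(4) = 4.875
E[Pass] = 0.375·(9) + 0.125·(0) + 0.5·(9) = 7.875
Best response: Pass (7.875 is the largest).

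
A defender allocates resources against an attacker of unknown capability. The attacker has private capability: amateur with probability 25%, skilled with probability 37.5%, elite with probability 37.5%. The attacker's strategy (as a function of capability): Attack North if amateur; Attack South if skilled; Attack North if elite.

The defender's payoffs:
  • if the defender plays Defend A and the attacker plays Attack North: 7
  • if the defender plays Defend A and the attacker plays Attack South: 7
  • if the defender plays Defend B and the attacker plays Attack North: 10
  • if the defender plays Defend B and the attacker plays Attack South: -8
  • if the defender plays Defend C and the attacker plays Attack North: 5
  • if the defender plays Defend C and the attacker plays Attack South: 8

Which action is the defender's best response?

E[Defend A] = 0.25·(7) + 0.375·(7) + 0.375·(7) = 7
E[Defend B] = 0.25·(10) + 0.375·(-8) + 0.375·(10) = 3.25
E[Defend C] = 0.25·(5) + 0.375·(8) + 0.375·(5) = 6.125
Best response: Defend A (7 is the largest).

Defend A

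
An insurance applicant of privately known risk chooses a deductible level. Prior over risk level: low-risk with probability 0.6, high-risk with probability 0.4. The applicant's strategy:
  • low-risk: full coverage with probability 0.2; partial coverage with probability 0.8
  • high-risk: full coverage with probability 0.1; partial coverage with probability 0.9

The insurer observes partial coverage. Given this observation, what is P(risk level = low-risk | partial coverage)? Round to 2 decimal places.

P(partial coverage) = 0.6·0.8 + 0.4·0.9 = 0.84
P(low-risk | partial coverage) = (0.6·0.8) / 0.84 = 0.48 / 0.84 = 0.571429

0.57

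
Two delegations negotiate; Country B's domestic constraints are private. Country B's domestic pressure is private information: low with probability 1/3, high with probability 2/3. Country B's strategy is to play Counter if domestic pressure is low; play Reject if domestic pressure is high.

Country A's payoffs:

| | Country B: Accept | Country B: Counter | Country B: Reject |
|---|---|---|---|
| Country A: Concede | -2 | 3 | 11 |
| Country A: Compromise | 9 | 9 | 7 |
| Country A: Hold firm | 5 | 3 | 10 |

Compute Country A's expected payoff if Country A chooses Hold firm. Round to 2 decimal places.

E[Hold firm] = 1/3·3 + 2/3·10 = 1 + 20/3 = 23/3

7.67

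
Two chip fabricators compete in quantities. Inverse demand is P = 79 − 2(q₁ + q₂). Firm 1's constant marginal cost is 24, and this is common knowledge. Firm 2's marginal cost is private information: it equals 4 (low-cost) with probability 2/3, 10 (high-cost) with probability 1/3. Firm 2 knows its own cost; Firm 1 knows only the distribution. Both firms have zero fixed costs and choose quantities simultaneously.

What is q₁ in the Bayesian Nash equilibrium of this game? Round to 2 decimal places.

Firm 2 with cost c maximizes (79 − 2(q₁+q₂) − c)·q₂, giving q₂(c) = (79 − c − 2q₁)/4.
E[c₂] = 2/3·4 + 1/3·10 = 6
Firm 1's FOC against E[q₂] yields q₁ = (79 − 2·24 + E[c₂])/6 = (79 − 48 + 6)/6 = 6.16667.

6.17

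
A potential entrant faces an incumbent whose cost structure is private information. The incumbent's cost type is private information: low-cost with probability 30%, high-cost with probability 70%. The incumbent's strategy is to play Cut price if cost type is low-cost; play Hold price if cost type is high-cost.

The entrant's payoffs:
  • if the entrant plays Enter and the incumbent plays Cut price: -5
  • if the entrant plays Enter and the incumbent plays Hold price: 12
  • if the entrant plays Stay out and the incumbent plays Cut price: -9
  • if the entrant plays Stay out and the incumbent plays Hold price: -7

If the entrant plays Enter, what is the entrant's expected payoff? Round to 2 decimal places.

E[Enter] = 0.3·(-5) + 0.7·12 = (-1.5) + 8.4 = 6.9

6.90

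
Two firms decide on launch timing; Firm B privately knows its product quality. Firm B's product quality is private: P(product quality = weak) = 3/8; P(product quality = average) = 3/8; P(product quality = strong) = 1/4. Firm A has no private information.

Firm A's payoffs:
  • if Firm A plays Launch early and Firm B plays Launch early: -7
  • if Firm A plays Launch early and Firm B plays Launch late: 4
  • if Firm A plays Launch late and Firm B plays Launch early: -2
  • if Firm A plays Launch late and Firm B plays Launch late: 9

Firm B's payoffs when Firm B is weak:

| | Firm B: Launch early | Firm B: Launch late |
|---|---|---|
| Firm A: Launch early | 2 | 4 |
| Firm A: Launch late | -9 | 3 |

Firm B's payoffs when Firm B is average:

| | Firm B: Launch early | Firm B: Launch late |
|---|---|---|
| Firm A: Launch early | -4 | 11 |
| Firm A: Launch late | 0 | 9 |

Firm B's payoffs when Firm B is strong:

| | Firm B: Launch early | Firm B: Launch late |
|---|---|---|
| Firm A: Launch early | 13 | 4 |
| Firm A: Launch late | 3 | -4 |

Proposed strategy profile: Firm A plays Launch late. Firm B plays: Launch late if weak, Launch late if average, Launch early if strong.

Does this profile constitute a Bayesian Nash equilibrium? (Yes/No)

Yes

Firm A plays Launch late: E[Launch late] = 3/8·(9) + 3/8·(9) + 1/4·(-2) = 25/4; E[Launch early] = 5/4. Best-responding. ✓
Firm B (product quality weak), facing Launch late: Launch early gives -9, Launch late gives 3. Proposed Launch late is best. ✓
Firm B (product quality average), facing Launch late: Launch early gives 0, Launch late gives 9. Proposed Launch late is best. ✓
Firm B (product quality strong), facing Launch late: Launch early gives 3, Launch late gives -4. Proposed Launch early is best. ✓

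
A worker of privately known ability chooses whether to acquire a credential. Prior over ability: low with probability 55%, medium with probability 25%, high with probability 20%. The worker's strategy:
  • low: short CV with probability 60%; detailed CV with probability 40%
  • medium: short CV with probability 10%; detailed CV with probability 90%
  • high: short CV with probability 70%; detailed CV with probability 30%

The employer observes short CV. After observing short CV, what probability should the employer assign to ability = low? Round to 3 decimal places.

0.667

P(short CV) = 0.55·0.6 + 0.25·0.1 + 0.2·0.7 = 0.495
P(low | short CV) = (0.55·0.6) / 0.495 = 0.33 / 0.495 = 0.666667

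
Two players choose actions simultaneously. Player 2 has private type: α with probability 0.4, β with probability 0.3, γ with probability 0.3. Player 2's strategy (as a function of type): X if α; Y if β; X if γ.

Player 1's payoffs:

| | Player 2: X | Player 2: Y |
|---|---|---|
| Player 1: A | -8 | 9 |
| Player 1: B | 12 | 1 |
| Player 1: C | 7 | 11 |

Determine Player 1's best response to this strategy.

E[A] = 0.4·(-8) + 0.3·(9) + 0.3·(-8) = -2.9
E[B] = 0.4·(12) + 0.3·(1) + 0.3·(12) = 8.7
E[C] = 0.4·(7) + 0.3·(11) + 0.3·(7) = 8.2
Best response: B (8.7 is the largest).

B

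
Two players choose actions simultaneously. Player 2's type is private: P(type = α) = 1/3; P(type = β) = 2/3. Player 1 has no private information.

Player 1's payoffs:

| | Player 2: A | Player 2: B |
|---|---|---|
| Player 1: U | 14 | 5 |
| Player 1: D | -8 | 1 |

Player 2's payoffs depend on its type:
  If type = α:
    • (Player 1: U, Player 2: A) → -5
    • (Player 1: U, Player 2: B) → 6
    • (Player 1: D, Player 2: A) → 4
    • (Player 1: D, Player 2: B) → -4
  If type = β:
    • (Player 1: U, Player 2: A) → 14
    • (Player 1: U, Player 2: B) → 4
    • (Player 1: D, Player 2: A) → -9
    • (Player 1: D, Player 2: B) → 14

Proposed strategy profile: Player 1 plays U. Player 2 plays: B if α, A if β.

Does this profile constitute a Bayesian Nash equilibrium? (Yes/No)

Yes

Player 1 plays U: E[U] = 1/3·(5) + 2/3·(14) = 11; E[D] = -5. Best-responding. ✓
Player 2 (type α), facing U: A gives -5, B gives 6. Proposed B is best. ✓
Player 2 (type β), facing U: A gives 14, B gives 4. Proposed A is best. ✓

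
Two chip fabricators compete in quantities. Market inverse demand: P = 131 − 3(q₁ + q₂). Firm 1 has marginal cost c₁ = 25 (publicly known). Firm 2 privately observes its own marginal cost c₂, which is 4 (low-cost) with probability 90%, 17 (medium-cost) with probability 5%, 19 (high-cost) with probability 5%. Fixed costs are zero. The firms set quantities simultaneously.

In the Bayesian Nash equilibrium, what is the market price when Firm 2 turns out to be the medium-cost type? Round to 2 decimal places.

Firm 2 with cost c maximizes (131 − 3(q₁+q₂) − c)·q₂, giving q₂(c) = (131 − c − 3q₁)/6.
E[c₂] = 0.9·4 + 0.05·17 + 0.05·19 = 5.4
Firm 1's FOC against E[q₂] yields q₁ = (131 − 2·25 + E[c₂])/9 = (131 − 50 + 5.4)/9 = 9.6.
q₂(medium-cost) = 14.2, so P = 131 − 3·(9.6 + 14.2) = 59.6.

59.60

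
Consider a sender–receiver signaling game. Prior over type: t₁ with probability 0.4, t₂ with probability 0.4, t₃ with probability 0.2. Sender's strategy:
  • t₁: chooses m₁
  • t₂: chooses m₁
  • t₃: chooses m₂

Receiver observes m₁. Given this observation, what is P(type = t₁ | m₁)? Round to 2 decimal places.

0.50

P(m₁) = 0.4·1 + 0.4·1 + 0.2·0 = 0.8
P(t₁ | m₁) = (0.4·1) / 0.8 = 0.4 / 0.8 = 0.5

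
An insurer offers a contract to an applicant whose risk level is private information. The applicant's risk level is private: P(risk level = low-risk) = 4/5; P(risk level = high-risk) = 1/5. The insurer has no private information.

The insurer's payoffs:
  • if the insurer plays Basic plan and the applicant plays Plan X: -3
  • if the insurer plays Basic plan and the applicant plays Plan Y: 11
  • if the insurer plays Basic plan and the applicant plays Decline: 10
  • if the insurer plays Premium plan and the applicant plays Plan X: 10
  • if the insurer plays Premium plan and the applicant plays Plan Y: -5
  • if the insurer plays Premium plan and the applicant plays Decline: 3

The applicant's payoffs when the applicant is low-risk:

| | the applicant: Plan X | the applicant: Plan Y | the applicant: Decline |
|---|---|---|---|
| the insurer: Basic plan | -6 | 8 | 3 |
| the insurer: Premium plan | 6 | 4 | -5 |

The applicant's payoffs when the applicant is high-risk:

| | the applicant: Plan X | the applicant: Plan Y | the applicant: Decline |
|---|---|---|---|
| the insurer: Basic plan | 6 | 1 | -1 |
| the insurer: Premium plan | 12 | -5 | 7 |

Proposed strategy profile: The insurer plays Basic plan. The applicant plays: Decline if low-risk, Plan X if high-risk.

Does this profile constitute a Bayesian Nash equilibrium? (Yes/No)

No

A profile is a BNE iff every type of every player is best-responding given beliefs about the other side.
The insurer plays Basic plan: E[Basic plan] = 4/5·(10) + 1/5·(-3) = 37/5; E[Premium plan] = 22/5. Best-responding. ✓
The applicant (risk level low-risk), facing Basic plan: Plan X gives -6, Plan Y gives 8, Decline gives 3. Proposed Decline is not best — profitable deviation exists. ✗
The applicant (risk level high-risk), facing Basic plan: Plan X gives 6, Plan Y gives 1, Decline gives -1. Proposed Plan X is best. ✓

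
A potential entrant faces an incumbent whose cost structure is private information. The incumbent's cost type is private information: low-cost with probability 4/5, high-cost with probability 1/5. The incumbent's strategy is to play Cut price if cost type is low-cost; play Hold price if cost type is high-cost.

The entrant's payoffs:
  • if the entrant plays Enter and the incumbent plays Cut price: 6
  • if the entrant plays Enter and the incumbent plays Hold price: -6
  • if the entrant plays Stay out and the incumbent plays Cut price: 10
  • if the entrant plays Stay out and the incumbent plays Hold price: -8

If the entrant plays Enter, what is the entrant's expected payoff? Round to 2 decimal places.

E[Enter] = 4/5·6 + 1/5·(-6) = 24/5 + (-6/5) = 18/5

3.60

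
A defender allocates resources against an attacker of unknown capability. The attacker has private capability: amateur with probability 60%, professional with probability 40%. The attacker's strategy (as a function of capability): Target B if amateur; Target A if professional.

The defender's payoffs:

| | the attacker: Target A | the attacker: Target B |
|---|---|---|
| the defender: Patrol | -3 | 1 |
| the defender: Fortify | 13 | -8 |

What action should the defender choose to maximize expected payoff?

Fortify

E[Patrol] = 0.6·(1) + 0.4·(-3) = -0.6
E[Fortify] = 0.6·(-8) + 0.4·(13) = 0.4
Best response: Fortify (0.4 is the largest).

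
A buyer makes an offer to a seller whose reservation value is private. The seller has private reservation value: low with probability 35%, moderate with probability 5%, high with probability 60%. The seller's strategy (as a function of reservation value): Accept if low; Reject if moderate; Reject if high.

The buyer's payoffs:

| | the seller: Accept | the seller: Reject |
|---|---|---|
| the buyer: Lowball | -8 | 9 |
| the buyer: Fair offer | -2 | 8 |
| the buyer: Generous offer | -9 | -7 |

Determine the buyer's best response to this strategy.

Fair offer

E[Lowball] = 0.35·(-8) + 0.05·(9) + 0.6·(9) = 3.05
E[Fair offer] = 0.35·(-2) + 0.05·(8) + 0.6·(8) = 4.5
E[Generous offer] = 0.35·(-9) + 0.05·(-7) + 0.6·(-7) = -7.7
Best response: Fair offer (4.5 is the largest).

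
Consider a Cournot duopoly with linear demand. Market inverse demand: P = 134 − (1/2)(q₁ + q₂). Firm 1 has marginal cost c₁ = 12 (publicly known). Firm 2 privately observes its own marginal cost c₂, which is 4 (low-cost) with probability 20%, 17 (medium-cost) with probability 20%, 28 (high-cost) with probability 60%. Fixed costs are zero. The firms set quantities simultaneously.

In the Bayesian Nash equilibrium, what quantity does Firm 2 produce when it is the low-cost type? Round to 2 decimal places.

Type-c best response for Firm 2: q₂(c) = (134 − c) − q₁/2.
Firm 1 maximizes expected profit; its first-order condition is 134 − q₁ − (1/2)E[q₂] − 12 = 0.
Substituting E[q₂] and solving: E[c₂] = 21, so q₁ = (134 − 2·12 + 21)/(3/2) = 87.3333.
q₂(low-cost) = (134 − 4 − (1/2)·87.3333) = 86.3333.

86.33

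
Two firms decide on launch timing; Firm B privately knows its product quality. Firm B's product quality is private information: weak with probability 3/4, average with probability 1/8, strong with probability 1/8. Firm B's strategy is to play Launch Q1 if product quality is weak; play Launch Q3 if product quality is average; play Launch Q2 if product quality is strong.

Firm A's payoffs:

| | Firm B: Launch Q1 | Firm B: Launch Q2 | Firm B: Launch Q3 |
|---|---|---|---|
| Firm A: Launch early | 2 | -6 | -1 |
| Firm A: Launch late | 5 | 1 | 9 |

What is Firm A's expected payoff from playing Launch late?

E[Launch late] = 3/4·5 + 1/8·9 + 1/8·1 = 15/4 + 9/8 + 1/8 = 5

5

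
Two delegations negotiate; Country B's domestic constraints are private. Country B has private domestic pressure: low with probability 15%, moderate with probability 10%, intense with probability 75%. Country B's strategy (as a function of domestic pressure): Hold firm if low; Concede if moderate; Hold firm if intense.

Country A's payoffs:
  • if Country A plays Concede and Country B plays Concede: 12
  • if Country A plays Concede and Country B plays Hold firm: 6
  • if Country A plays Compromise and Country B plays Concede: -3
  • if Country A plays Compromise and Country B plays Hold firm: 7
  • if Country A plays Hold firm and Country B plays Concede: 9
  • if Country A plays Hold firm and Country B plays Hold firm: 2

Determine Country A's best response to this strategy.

Concede

Compute Country A's expected payoff for each action, taking the expectation over Country B's type.
E[Concede] = 0.15·(6) + 0.1·(12) + 0.75·(6) = 6.6
E[Compromise] = 0.15·(7) + 0.1·(-3) + 0.75·(7) = 6
E[Hold firm] = 0.15·(2) + 0.1·(9) + 0.75·(2) = 2.7
Best response: Concede (6.6 is the largest).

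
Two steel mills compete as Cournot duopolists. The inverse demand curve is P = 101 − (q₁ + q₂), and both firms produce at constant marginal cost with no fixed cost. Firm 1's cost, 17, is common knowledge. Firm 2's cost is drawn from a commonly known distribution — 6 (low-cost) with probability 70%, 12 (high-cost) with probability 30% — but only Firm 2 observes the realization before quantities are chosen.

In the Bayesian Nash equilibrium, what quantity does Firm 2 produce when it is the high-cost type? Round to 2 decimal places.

32.03

Firm 2 with cost c maximizes (101 − (q₁+q₂) − c)·q₂, giving q₂(c) = (101 − c − q₁)/2.
E[c₂] = 0.7·6 + 0.3·12 = 7.8
Firm 1's FOC against E[q₂] yields q₁ = (101 − 2·17 + E[c₂])/3 = (101 − 34 + 7.8)/3 = 24.9333.
q₂(high-cost) = (101 − 12 − 24.9333)/2 = 32.0333.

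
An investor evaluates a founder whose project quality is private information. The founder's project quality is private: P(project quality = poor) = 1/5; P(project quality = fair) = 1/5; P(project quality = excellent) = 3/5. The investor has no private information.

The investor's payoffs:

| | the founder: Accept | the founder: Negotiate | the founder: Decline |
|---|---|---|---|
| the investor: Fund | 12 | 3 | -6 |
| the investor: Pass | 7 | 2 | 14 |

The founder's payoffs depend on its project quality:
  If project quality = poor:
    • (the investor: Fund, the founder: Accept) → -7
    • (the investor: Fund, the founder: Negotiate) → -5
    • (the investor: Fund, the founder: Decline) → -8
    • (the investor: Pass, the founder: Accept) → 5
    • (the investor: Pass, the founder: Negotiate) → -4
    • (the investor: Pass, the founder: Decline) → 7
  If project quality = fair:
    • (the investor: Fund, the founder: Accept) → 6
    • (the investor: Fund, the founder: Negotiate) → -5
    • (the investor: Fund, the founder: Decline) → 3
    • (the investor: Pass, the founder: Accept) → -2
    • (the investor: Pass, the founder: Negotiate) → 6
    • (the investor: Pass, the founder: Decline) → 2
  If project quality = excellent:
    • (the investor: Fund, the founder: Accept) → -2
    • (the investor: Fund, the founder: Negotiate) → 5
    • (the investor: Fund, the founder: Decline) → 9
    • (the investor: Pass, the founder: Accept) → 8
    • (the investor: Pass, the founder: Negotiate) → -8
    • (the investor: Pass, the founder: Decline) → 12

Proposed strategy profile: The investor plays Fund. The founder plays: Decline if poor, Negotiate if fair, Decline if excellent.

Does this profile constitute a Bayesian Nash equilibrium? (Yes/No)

No

The investor plays Fund: E[Fund] = 1/5·(-6) + 1/5·(3) + 3/5·(-6) = -21/5; E[Pass] = 58/5. Not best-responding. ✗
The founder (project quality poor), facing Fund: Accept gives -7, Negotiate gives -5, Decline gives -8. Proposed Decline is not best — profitable deviation exists. ✗
The founder (project quality fair), facing Fund: Accept gives 6, Negotiate gives -5, Decline gives 3. Proposed Negotiate is not best — profitable deviation exists. ✗
The founder (project quality excellent), facing Fund: Accept gives -2, Negotiate gives 5, Decline gives 9. Proposed Decline is best. ✓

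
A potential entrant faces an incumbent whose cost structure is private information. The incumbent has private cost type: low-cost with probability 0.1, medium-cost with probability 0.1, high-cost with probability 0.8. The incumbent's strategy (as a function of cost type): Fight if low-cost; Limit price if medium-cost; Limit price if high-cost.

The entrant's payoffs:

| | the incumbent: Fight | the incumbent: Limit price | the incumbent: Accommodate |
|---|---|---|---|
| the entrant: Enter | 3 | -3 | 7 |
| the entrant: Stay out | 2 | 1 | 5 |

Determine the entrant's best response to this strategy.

Stay out

Compute the entrant's expected payoff for each action, taking the expectation over the incumbent's type.
E[Enter] = 0.1·(3) + 0.1·(-3) + 0.8·(-3) = -2.4
E[Stay out] = 0.1·(2) + 0.1·(1) + 0.8·(1) = 1.1
Best response: Stay out (1.1 is the largest).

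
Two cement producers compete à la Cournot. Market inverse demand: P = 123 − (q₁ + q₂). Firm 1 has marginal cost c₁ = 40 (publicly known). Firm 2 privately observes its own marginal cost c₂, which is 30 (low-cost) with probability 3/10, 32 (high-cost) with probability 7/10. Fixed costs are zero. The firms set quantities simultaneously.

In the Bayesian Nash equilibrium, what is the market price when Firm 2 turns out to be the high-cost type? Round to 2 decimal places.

Type-c best response for Firm 2: q₂(c) = (123 − c)/2 − q₁/2.
Firm 1 maximizes expected profit; its first-order condition is 123 − 2q₁ − E[q₂] − 40 = 0.
Substituting E[q₂] and solving: E[c₂] = 31.4, so q₁ = (123 − 2·40 + 31.4)/3 = 24.8.
q₂(high-cost) = 33.1, so P = 123 − (24.8 + 33.1) = 65.1.

65.10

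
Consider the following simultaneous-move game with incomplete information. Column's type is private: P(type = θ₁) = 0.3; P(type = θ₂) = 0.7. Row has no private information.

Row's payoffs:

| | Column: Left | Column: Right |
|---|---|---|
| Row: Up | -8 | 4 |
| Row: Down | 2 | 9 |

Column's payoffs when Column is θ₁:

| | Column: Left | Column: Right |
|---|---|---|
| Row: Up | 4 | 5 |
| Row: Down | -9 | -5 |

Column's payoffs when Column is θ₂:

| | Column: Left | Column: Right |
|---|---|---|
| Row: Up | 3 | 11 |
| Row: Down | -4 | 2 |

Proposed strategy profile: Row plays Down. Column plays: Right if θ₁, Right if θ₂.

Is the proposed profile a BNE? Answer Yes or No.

Yes

Row plays Down: E[Down] = 0.3·(9) + 0.7·(9) = 9; E[Up] = 4. Best-responding. ✓
Column (type θ₁), facing Down: Left gives -9, Right gives -5. Proposed Right is best. ✓
Column (type θ₂), facing Down: Left gives -4, Right gives 2. Proposed Right is best. ✓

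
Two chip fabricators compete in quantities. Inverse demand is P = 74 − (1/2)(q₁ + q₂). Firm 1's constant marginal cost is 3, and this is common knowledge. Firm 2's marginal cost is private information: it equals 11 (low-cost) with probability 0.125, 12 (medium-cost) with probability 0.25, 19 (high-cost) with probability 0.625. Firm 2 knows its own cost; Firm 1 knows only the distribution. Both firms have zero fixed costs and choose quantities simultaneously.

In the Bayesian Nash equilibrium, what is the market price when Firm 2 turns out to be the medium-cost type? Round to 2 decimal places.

Firm 2 with cost c maximizes (74 − (1/2)(q₁+q₂) − c)·q₂, giving q₂(c) = (74 − c − (1/2)q₁).
E[c₂] = 0.125·11 + 0.25·12 + 0.625·19 = 16.25
Firm 1's FOC against E[q₂] yields q₁ = (74 − 2·3 + E[c₂])/(3/2) = (74 − 6 + 16.25)/(3/2) = 56.1667.
q₂(medium-cost) = 33.9167, so P = 74 − (1/2)·(56.1667 + 33.9167) = 28.9583.

28.96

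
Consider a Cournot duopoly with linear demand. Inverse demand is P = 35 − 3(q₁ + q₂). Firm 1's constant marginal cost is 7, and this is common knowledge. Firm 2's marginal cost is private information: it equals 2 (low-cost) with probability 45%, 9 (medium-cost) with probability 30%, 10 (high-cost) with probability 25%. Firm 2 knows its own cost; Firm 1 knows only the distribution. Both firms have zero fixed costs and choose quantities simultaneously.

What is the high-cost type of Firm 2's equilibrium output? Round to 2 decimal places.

Type-c best response for Firm 2: q₂(c) = (35 − c)/6 − q₁/2.
Firm 1 maximizes expected profit; its first-order condition is 35 − 6q₁ − 3E[q₂] − 7 = 0.
Substituting E[q₂] and solving: E[c₂] = 6.1, so q₁ = (35 − 2·7 + 6.1)/9 = 3.01111.
q₂(high-cost) = (35 − 10 − 3·3.01111)/6 = 2.66111.

2.66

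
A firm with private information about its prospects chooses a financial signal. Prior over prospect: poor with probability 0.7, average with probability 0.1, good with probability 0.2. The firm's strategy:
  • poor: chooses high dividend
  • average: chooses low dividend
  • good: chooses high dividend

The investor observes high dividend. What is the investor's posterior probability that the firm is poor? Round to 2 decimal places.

0.78

Apply Bayes' rule using the sender's strategy as the likelihood.
P(high dividend) = 0.7·1 + 0.1·0 + 0.2·1 = 0.9
P(poor | high dividend) = (0.7·1) / 0.9 = 0.7 / 0.9 = 0.777778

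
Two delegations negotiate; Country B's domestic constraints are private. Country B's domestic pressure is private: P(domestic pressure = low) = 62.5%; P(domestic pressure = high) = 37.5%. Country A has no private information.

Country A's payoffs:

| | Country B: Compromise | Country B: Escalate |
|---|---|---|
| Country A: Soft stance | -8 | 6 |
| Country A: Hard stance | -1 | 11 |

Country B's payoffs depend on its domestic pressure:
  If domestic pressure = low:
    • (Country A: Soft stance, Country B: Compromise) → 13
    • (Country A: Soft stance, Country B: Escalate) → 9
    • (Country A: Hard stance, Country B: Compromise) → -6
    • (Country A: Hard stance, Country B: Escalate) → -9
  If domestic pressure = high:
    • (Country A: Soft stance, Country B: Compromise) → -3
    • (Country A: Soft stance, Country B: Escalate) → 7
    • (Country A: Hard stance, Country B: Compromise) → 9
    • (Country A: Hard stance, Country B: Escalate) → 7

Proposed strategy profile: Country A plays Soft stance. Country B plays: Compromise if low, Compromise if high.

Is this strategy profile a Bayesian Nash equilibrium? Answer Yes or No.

No

Country A plays Soft stance: E[Soft stance] = 0.625·(-8) + 0.375·(-8) = -8; E[Hard stance] = -1. Not best-responding. ✗
Country B (domestic pressure low), facing Soft stance: Compromise gives 13, Escalate gives 9. Proposed Compromise is best. ✓
Country B (domestic pressure high), facing Soft stance: Compromise gives -3, Escalate gives 7. Proposed Compromise is not best — profitable deviation exists. ✗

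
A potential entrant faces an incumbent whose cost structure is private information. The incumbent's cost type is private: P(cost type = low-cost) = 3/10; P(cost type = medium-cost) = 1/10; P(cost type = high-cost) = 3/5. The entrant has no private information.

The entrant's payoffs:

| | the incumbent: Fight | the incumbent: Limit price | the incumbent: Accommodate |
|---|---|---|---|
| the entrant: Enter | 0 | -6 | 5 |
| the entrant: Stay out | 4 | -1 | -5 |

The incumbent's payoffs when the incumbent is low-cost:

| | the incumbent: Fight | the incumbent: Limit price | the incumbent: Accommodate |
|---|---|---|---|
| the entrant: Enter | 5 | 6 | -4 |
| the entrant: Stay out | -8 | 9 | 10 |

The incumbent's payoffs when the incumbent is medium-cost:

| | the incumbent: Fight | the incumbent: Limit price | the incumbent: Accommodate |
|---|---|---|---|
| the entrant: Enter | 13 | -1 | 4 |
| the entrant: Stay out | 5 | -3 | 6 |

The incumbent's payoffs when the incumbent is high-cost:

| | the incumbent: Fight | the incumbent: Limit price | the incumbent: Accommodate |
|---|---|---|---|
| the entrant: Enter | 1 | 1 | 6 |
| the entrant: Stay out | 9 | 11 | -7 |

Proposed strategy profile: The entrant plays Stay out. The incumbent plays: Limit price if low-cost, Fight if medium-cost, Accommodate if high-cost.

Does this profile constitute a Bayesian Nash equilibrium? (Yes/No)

A profile is a BNE iff every type of every player is best-responding given beliefs about the other side.
The entrant plays Stay out: E[Stay out] = 3/10·(-1) + 1/10·(4) + 3/5·(-5) = -29/10; E[Enter] = 6/5. Not best-responding. ✗
The incumbent (cost type low-cost), facing Stay out: Fight gives -8, Limit price gives 9, Accommodate gives 10. Proposed Limit price is not best — profitable deviation exists. ✗
The incumbent (cost type medium-cost), facing Stay out: Fight gives 5, Limit price gives -3, Accommodate gives 6. Proposed Fight is not best — profitable deviation exists. ✗
The incumbent (cost type high-cost), facing Stay out: Fight gives 9, Limit price gives 11, Accommodate gives -7. Proposed Accommodate is not best — profitable deviation exists. ✗

No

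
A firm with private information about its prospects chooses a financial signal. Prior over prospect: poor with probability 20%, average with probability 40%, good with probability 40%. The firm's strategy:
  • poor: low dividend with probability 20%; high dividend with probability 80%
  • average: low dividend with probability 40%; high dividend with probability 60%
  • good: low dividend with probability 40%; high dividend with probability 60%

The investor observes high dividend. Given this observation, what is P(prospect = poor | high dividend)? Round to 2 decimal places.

0.25

P(high dividend) = 0.2·0.8 + 0.4·0.6 + 0.4·0.6 = 0.64
P(poor | high dividend) = (0.2·0.8) / 0.64 = 0.16 / 0.64 = 0.25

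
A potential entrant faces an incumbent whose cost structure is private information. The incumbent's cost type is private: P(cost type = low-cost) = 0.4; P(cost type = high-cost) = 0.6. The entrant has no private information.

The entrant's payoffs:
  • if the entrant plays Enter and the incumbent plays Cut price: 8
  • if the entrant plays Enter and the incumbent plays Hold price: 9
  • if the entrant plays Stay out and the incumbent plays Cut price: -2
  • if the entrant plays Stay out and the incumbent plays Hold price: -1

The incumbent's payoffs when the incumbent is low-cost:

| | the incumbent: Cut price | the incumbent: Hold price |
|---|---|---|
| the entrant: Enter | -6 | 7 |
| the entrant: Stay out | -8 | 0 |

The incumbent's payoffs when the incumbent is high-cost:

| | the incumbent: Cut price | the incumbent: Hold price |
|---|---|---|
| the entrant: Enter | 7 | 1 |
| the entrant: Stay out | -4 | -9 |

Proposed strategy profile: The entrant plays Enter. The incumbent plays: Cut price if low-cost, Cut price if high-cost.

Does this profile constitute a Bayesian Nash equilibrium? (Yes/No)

A profile is a BNE iff every type of every player is best-responding given beliefs about the other side.
The entrant plays Enter: E[Enter] = 0.4·(8) + 0.6·(8) = 8; E[Stay out] = -2. Best-responding. ✓
The incumbent (cost type low-cost), facing Enter: Cut price gives -6, Hold price gives 7. Proposed Cut price is not best — profitable deviation exists. ✗
The incumbent (cost type high-cost), facing Enter: Cut price gives 7, Hold price gives 1. Proposed Cut price is best. ✓

No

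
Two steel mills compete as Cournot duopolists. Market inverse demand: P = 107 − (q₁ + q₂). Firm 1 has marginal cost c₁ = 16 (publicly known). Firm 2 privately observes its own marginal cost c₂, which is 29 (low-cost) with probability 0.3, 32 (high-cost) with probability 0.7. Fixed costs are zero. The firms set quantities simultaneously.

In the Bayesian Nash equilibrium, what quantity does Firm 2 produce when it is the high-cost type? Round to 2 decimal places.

Type-c best response for Firm 2: q₂(c) = (107 − c)/2 − q₁/2.
Firm 1 maximizes expected profit; its first-order condition is 107 − 2q₁ − E[q₂] − 16 = 0.
Substituting E[q₂] and solving: E[c₂] = 31.1, so q₁ = (107 − 2·16 + 31.1)/3 = 35.3667.
q₂(high-cost) = (107 − 32 − 35.3667)/2 = 19.8167.

19.82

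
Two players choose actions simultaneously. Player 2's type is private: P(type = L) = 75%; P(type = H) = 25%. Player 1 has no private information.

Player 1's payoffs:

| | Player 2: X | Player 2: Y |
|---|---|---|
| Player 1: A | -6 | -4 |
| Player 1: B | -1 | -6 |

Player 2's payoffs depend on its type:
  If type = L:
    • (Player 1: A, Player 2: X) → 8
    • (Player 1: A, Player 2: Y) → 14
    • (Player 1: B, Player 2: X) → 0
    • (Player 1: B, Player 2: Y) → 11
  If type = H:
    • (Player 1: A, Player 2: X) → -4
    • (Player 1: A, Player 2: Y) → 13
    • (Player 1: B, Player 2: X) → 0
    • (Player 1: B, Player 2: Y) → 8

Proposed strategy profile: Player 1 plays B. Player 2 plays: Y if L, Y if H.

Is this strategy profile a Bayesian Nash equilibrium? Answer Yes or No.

Player 1 plays B: E[B] = 0.75·(-6) + 0.25·(-6) = -6; E[A] = -4. Not best-responding. ✗
Player 2 (type L), facing B: X gives 0, Y gives 11. Proposed Y is best. ✓
Player 2 (type H), facing B: X gives 0, Y gives 8. Proposed Y is best. ✓

No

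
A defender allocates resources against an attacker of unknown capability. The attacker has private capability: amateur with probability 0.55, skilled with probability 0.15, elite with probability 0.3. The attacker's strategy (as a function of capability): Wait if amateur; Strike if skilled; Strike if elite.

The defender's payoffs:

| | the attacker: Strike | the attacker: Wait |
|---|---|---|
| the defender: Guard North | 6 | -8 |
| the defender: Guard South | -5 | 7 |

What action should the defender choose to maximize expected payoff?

Compute the defender's expected payoff for each action, taking the expectation over the attacker's type.
E[Guard North] = 0.55·(-8) + 0.15·(6) + 0.3·(6) = -1.7
E[Guard South] = 0.55·(7) + 0.15·(-5) + 0.3·(-5) = 1.6
Best response: Guard South (1.6 is the largest).

Guard South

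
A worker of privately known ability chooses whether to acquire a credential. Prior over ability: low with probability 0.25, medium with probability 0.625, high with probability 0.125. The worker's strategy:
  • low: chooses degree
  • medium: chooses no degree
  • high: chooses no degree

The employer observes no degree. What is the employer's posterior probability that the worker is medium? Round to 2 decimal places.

P(no degree) = 0.25·0 + 0.625·1 + 0.125·1 = 0.75
P(medium | no degree) = (0.625·1) / 0.75 = 0.625 / 0.75 = 0.833333

0.83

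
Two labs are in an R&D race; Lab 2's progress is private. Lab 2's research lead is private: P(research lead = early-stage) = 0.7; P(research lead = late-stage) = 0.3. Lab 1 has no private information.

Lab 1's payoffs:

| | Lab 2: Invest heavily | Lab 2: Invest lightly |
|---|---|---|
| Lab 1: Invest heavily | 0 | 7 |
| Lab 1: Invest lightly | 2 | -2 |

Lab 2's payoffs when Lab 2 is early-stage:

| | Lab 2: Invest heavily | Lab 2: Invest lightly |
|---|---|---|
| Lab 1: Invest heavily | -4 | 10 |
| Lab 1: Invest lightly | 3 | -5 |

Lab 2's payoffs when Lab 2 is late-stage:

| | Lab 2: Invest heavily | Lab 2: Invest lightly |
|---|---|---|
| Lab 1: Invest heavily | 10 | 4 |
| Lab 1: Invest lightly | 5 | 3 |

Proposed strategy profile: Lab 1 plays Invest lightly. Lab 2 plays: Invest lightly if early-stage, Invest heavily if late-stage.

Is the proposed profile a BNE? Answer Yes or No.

No

Lab 1 plays Invest lightly: E[Invest lightly] = 0.7·(-2) + 0.3·(2) = -0.8; E[Invest heavily] = 4.9. Not best-responding. ✗
Lab 2 (research lead early-stage), facing Invest lightly: Invest heavily gives 3, Invest lightly gives -5. Proposed Invest lightly is not best — profitable deviation exists. ✗
Lab 2 (research lead late-stage), facing Invest lightly: Invest heavily gives 5, Invest lightly gives 3. Proposed Invest heavily is best. ✓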